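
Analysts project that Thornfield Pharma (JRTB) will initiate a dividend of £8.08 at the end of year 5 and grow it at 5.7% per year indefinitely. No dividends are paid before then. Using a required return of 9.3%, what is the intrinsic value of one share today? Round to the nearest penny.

Deferred-dividend DDM. At t=4 the remaining stream is a growing perpetuity with first payment D_5 = 8.08.
V_4 = D_5/(r−g) = 8.08/(0.093−0.057) = 224.4444
P₀ = V_4/(1+r)^4 = 224.4444/(1+0.093)^4 = 157.2636

£157.26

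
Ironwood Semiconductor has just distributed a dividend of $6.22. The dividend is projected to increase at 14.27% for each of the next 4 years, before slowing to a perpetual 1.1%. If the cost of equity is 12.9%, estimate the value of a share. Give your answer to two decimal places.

Two-stage DDM. Project D₁…D_4 at 0.1427, terminal growth 0.011, discount at r = 0.129.
D_1 = 7.1076
D_2 = 8.1218
D_3 = 9.2808
D_4 = 10.6052
Terminal value at t=4: TV = D_5/(r−g) = 10.7219/(0.129−0.011) = 90.8633
P₀ = 7.1076/(1+0.129)^1 + 8.1218/(1+0.129)^2 + 9.2808/(1+0.129)^3 + 10.6052/(1+0.129)^4 + 90.8633/(1+0.129)^4 = 81.5698

$81.57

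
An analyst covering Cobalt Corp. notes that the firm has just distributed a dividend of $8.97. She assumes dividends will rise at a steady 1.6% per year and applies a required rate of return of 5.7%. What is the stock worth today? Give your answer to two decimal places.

Gordon growth model: P₀ = D₁/(r − g). D₁ = 8.97 × (1 + 0.016) = 9.1135.
P₀ = 9.1135 / (0.057 − 0.016) = 9.1135 / 0.041 = 222.2810

$222.28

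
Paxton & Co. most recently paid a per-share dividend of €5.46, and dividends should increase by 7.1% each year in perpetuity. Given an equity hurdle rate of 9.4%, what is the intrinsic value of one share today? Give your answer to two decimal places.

Gordon growth model: P₀ = D₁/(r − g). D₁ = 5.46 × (1 + 0.071) = 5.8477.
P₀ = 5.8477 / (0.094 − 0.071) = 5.8477 / 0.023 = 254.2461

€254.25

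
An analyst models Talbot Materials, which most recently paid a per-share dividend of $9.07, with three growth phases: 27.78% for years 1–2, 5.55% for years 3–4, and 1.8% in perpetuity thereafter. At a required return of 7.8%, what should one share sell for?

$255.48

Three-stage DDM. Project D₁…D_4; terminal Gordon value at t=4 with g = 0.018; discount at r = 0.078.
D_1 = 11.5896
D_2 = 14.8092
D_3 = 15.6312
D_4 = 16.4987
TV_4 = 16.7957/(0.078−0.018) = 279.9278
P₀ = Σ Dₜ/(1+r)ᵗ + TV_4/(1+r)^4 = 255.4763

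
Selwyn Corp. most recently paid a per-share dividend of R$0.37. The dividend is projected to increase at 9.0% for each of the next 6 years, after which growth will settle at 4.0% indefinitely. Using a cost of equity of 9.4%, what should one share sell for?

Two-stage DDM. Project D₁…D_6 at 0.09, terminal growth 0.04, discount at r = 0.094.
D_1 = 0.4033
D_2 = 0.4396
D_3 = 0.4792
D_4 = 0.5223
D_5 = 0.5693
D_6 = 0.6205
Terminal value at t=6: TV = D_7/(r−g) = 0.6453/(0.094−0.04) = 11.9509
P₀ = 0.4033/(1+0.094)^1 + 0.4396/(1+0.094)^2 + 0.4792/(1+0.094)^3 + 0.5223/(1+0.094)^4 + 0.5693/(1+0.094)^5 + 0.6205/(1+0.094)^6 + 11.9509/(1+0.094)^6 = 9.1628

R$9.16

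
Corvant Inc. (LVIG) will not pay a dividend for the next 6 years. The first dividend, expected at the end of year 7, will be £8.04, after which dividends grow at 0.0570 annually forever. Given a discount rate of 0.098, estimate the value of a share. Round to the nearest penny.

Deferred-dividend DDM. At t=6 the remaining stream is a growing perpetuity with first payment D_7 = 8.04.
V_6 = D_7/(r−g) = 8.04/(0.098−0.057) = 196.0976
P₀ = V_6/(1+r)^6 = 196.0976/(1+0.098)^6 = 111.9072

£111.91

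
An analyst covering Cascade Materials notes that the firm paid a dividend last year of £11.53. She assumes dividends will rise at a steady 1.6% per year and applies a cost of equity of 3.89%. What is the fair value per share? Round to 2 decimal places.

Gordon growth model: P₀ = D₁/(r − g). D₁ = 11.53 × (1 + 0.016) = 11.7145.
P₀ = 11.7145 / (0.0389 − 0.016) = 11.7145 / 0.0229 = 511.5493

£511.55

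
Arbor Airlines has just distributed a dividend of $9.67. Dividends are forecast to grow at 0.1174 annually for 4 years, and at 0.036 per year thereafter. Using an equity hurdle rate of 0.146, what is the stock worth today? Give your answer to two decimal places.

Two-stage DDM. Project D₁…D_4 at 0.1174, terminal growth 0.036, discount at r = 0.146.
D_1 = 10.8053
D_2 = 12.0738
D_3 = 13.4913
D_4 = 15.0751
Terminal value at t=4: TV = D_5/(r−g) = 15.6178/(0.146−0.036) = 141.9803
P₀ = 10.8053/(1+0.146)^1 + 12.0738/(1+0.146)^2 + 13.4913/(1+0.146)^3 + 15.0751/(1+0.146)^4 + 141.9803/(1+0.146)^4 = 118.6432

$118.64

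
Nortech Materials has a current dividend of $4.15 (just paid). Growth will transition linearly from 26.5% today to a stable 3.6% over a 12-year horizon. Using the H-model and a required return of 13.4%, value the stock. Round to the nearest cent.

H-model: P₀ = D₀[(1+g_L) + H(g_S−g_L)]/(r−g_L), with H = 12/2 = 6.
P₀ = 4.15 × [(1+0.036) + 6×(0.265−0.036)] / (0.134−0.036)
   = 4.15 × 2.4100 / 0.098 = 102.0561

$102.06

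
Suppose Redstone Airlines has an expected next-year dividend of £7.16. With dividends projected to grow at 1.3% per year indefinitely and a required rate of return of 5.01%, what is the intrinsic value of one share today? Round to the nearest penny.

£192.99

Gordon growth model: P₀ = D₁/(r − g), with D₁ = 7.16 given directly.
P₀ = 7.1600 / (0.0501 − 0.013) = 7.1600 / 0.0371 = 192.9919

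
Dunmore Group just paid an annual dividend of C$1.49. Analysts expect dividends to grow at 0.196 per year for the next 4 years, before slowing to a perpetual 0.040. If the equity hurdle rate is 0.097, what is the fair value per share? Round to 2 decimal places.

Two-stage DDM. Project D₁…D_4 at 0.196, terminal growth 0.04, discount at r = 0.097.
D_1 = 1.7820
D_2 = 2.1313
D_3 = 2.5491
D_4 = 3.0487
Terminal value at t=4: TV = D_5/(r−g) = 3.1706/(0.097−0.04) = 55.6249
P₀ = 1.7820/(1+0.097)^1 + 2.1313/(1+0.097)^2 + 2.5491/(1+0.097)^3 + 3.0487/(1+0.097)^4 + 55.6249/(1+0.097)^4 = 45.8415

C$45.84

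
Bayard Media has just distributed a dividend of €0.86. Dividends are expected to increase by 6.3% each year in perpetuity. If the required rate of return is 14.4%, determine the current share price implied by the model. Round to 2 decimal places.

€11.29

Gordon growth model: P₀ = D₁/(r − g). D₁ = 0.86 × (1 + 0.063) = 0.9142.
P₀ = 0.9142 / (0.144 − 0.063) = 0.9142 / 0.081 = 11.2862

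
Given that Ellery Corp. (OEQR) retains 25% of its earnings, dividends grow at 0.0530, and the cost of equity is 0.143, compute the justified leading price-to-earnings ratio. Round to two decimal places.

Payout ratio b = 1 − 0.25 = 0.75.
Justified leading P/E = b/(r−g) = 0.75/(0.143−0.053) = 8.3333

8.33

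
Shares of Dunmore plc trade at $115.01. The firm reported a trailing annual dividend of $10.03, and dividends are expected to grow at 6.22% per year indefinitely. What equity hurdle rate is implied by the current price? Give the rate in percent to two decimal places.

15.48%

Rearranging the constant-growth DDM: r = D₁/P₀ + g.
D₁ = 10.03 × (1 + 0.0622) = 10.6539.
r = 10.6539 / 115.01 + 0.0622 = 0.09263 + 0.0622 = 0.15483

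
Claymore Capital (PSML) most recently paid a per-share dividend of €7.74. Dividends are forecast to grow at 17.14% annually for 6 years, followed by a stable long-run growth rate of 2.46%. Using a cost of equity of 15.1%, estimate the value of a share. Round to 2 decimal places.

Two-stage DDM. Project D₁…D_6 at 0.1714, terminal growth 0.0246, discount at r = 0.151.
D_1 = 9.0666
D_2 = 10.6207
D_3 = 12.4410
D_4 = 14.5734
D_5 = 17.0713
D_6 = 19.9973
Terminal value at t=6: TV = D_7/(r−g) = 20.4893/(0.151−0.0246) = 162.0987
P₀ = 9.0666/(1+0.151)^1 + 10.6207/(1+0.151)^2 + 12.4410/(1+0.151)^3 + 14.5734/(1+0.151)^4 + 17.0713/(1+0.151)^5 + 19.9973/(1+0.151)^6 + 162.0987/(1+0.151)^6 = 119.1227

€119.12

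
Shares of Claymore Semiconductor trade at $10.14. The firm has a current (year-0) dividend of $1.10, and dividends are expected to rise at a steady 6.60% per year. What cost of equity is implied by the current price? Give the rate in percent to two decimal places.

Rearranging the constant-growth DDM: r = D₁/P₀ + g.
D₁ = 1.10 × (1 + 0.066) = 1.1726.
r = 1.1726 / 10.14 + 0.066 = 0.11564 + 0.066 = 0.18164

18.16%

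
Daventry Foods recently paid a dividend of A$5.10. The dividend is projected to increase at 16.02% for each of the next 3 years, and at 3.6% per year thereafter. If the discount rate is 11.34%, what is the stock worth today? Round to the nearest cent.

A$93.86

Two-stage DDM. Project D₁…D_3 at 0.1602, terminal growth 0.036, discount at r = 0.1134.
D_1 = 5.9170
D_2 = 6.8649
D_3 = 7.9647
Terminal value at t=3: TV = D_4/(r−g) = 8.2514/(0.1134−0.036) = 106.6074
P₀ = 5.9170/(1+0.1134)^1 + 6.8649/(1+0.1134)^2 + 7.9647/(1+0.1134)^3 + 106.6074/(1+0.1134)^3 = 93.8612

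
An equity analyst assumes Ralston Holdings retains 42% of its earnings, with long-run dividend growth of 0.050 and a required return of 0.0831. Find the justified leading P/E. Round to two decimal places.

17.52

Payout ratio b = 1 − 0.42 = 0.58.
Justified leading P/E = b/(r−g) = 0.58/(0.0831−0.05) = 17.5227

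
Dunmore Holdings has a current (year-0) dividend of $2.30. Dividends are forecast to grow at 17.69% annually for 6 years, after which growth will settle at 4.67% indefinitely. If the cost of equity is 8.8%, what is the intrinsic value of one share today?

Two-stage DDM. Project D₁…D_6 at 0.1769, terminal growth 0.0467, discount at r = 0.088.
D_1 = 2.7069
D_2 = 3.1857
D_3 = 3.7493
D_4 = 4.4125
D_5 = 5.1931
D_6 = 6.1117
Terminal value at t=6: TV = D_7/(r−g) = 6.3972/(0.088−0.0467) = 154.8950
P₀ = 2.7069/(1+0.088)^1 + 3.1857/(1+0.088)^2 + 3.7493/(1+0.088)^3 + 4.4125/(1+0.088)^4 + 5.1931/(1+0.088)^5 + 6.1117/(1+0.088)^6 + 154.8950/(1+0.088)^6 = 111.7123

$111.71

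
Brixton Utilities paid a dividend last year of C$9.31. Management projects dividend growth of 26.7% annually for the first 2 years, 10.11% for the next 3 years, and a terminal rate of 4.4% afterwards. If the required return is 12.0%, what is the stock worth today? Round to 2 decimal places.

Three-stage DDM. Project D₁…D_5; terminal Gordon value at t=5 with g = 0.044; discount at r = 0.12.
D_1 = 11.7958
D_2 = 14.9452
D_3 = 16.4562
D_4 = 18.1199
D_5 = 19.9519
TV_5 = 20.8297/(0.12−0.044) = 274.0754
P₀ = Σ Dₜ/(1+r)ᵗ + TV_5/(1+r)^5 = 212.5139

C$212.51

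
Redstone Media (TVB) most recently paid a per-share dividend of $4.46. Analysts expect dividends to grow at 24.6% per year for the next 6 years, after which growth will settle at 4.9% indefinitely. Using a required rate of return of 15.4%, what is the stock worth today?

Two-stage DDM. Project D₁…D_6 at 0.246, terminal growth 0.049, discount at r = 0.154.
D_1 = 5.5572
D_2 = 6.9242
D_3 = 8.6276
D_4 = 10.7500
D_5 = 13.3945
D_6 = 16.6895
Terminal value at t=6: TV = D_7/(r−g) = 17.5073/(0.154−0.049) = 166.7360
P₀ = 5.5572/(1+0.154)^1 + 6.9242/(1+0.154)^2 + 8.6276/(1+0.154)^3 + 10.7500/(1+0.154)^4 + 13.3945/(1+0.154)^5 + 16.6895/(1+0.154)^6 + 166.7360/(1+0.154)^6 = 105.9003

$105.90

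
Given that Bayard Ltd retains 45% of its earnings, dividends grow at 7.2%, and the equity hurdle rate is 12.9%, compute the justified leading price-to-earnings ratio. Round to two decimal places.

Payout ratio b = 1 − 0.45 = 0.55.
Justified leading P/E = b/(r−g) = 0.55/(0.129−0.072) = 9.6491

9.65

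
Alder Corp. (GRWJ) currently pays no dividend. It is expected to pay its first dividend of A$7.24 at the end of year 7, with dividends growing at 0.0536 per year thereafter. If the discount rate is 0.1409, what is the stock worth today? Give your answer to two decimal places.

Deferred-dividend DDM. At t=6 the remaining stream is a growing perpetuity with first payment D_7 = 7.24.
V_6 = D_7/(r−g) = 7.24/(0.1409−0.0536) = 82.9324
P₀ = V_6/(1+r)^6 = 82.9324/(1+0.1409)^6 = 37.6044

A$37.60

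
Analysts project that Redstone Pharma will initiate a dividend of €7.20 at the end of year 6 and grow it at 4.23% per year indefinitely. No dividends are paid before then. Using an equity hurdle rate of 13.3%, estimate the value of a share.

€42.52

Deferred-dividend DDM. At t=5 the remaining stream is a growing perpetuity with first payment D_6 = 7.20.
V_5 = D_6/(r−g) = 7.20/(0.133−0.0423) = 79.3826
P₀ = V_5/(1+r)^5 = 79.3826/(1+0.133)^5 = 42.5183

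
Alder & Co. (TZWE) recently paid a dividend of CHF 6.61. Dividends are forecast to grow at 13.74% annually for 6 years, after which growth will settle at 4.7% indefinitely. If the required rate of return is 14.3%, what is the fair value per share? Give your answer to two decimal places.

CHF 108.98

Two-stage DDM. Project D₁…D_6 at 0.1374, terminal growth 0.047, discount at r = 0.143.
D_1 = 7.5182
D_2 = 8.5512
D_3 = 9.7262
D_4 = 11.0625
D_5 = 12.5825
D_6 = 14.3114
Terminal value at t=6: TV = D_7/(r−g) = 14.9840/(0.143−0.047) = 156.0832
P₀ = 7.5182/(1+0.143)^1 + 8.5512/(1+0.143)^2 + 9.7262/(1+0.143)^3 + 11.0625/(1+0.143)^4 + 12.5825/(1+0.143)^5 + 14.3114/(1+0.143)^6 + 156.0832/(1+0.143)^6 = 108.9824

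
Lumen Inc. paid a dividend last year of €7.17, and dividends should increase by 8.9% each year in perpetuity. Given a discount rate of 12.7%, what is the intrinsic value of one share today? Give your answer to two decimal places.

€205.48

Gordon growth model: P₀ = D₁/(r − g). D₁ = 7.17 × (1 + 0.089) = 7.8081.
P₀ = 7.8081 / (0.127 − 0.089) = 7.8081 / 0.038 = 205.4771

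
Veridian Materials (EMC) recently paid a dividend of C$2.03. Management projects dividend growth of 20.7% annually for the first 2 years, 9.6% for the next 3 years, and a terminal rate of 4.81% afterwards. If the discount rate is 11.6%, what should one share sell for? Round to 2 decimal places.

Three-stage DDM. Project D₁…D_5; terminal Gordon value at t=5 with g = 0.0481; discount at r = 0.116.
D_1 = 2.4502
D_2 = 2.9574
D_3 = 3.2413
D_4 = 3.5525
D_5 = 3.8935
TV_5 = 4.0808/(0.116−0.0481) = 60.1001
P₀ = Σ Dₜ/(1+r)ᵗ + TV_5/(1+r)^5 = 46.1594

C$46.16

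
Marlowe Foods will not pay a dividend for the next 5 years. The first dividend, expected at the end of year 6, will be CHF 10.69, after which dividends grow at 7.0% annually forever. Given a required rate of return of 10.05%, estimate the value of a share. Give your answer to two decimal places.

Deferred-dividend DDM. At t=5 the remaining stream is a growing perpetuity with first payment D_6 = 10.69.
V_5 = D_6/(r−g) = 10.69/(0.1005−0.07) = 350.4918
P₀ = V_5/(1+r)^5 = 350.4918/(1+0.1005)^5 = 217.1339

CHF 217.13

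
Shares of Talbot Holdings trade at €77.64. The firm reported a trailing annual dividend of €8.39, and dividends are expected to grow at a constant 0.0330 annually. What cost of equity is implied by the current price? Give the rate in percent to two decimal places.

14.46%

Rearranging the constant-growth DDM: r = D₁/P₀ + g.
D₁ = 8.39 × (1 + 0.033) = 8.6669.
r = 8.6669 / 77.64 + 0.033 = 0.11163 + 0.033 = 0.14463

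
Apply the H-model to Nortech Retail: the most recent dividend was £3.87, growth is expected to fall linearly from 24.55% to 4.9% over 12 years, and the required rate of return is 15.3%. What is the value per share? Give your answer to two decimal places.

£82.91

H-model: P₀ = D₀[(1+g_L) + H(g_S−g_L)]/(r−g_L), with H = 12/2 = 6.
P₀ = 3.87 × [(1+0.049) + 6×(0.2455−0.049)] / (0.153−0.049)
   = 3.87 × 2.2280 / 0.104 = 82.9073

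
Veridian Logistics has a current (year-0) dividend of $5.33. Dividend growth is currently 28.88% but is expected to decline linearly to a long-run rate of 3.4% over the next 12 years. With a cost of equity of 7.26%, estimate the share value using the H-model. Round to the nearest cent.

$353.88

H-model: P₀ = D₀[(1+g_L) + H(g_S−g_L)]/(r−g_L), with H = 12/2 = 6.
P₀ = 5.33 × [(1+0.034) + 6×(0.2888−0.034)] / (0.0726−0.034)
   = 5.33 × 2.5628 / 0.0386 = 353.8789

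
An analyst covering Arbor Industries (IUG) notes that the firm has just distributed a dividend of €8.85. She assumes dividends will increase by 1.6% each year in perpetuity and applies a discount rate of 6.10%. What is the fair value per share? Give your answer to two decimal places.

Gordon growth model: P₀ = D₁/(r − g). D₁ = 8.85 × (1 + 0.016) = 8.9916.
P₀ = 8.9916 / (0.061 − 0.016) = 8.9916 / 0.045 = 199.8133

€199.81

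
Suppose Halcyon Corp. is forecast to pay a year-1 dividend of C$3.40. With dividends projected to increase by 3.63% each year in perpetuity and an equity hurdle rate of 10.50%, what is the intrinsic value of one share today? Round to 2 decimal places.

Gordon growth model: P₀ = D₁/(r − g), with D₁ = 3.40 given directly.
P₀ = 3.4000 / (0.105 − 0.0363) = 3.4000 / 0.0687 = 49.4905

C$49.49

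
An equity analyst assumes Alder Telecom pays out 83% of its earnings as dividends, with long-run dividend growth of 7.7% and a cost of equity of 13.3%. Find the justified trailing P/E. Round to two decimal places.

Justified trailing P/E = b(1+g)/(r−g) = 0.83×(1+0.077)/(0.133−0.077) = 15.9627

15.96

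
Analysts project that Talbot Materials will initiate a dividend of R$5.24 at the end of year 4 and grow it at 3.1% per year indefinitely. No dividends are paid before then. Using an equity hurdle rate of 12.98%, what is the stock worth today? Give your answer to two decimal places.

Deferred-dividend DDM. At t=3 the remaining stream is a growing perpetuity with first payment D_4 = 5.24.
V_3 = D_4/(r−g) = 5.24/(0.1298−0.031) = 53.0364
P₀ = V_3/(1+r)^3 = 53.0364/(1+0.1298)^3 = 36.7764

R$36.78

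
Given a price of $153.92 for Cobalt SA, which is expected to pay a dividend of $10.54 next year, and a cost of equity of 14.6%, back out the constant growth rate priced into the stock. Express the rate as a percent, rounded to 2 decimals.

7.75%

From P₀ = D₁/(r − g), the implied growth is g = r − D₁/P₀.
g = 0.146 − 10.54/153.92 = 0.146 − 0.06848 = 0.07752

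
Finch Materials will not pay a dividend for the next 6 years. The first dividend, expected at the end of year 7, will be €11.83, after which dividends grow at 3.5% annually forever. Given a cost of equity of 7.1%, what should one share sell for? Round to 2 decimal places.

€217.74

Deferred-dividend DDM. At t=6 the remaining stream is a growing perpetuity with first payment D_7 = 11.83.
V_6 = D_7/(r−g) = 11.83/(0.071−0.035) = 328.6111
P₀ = V_6/(1+r)^6 = 328.6111/(1+0.071)^6 = 217.7436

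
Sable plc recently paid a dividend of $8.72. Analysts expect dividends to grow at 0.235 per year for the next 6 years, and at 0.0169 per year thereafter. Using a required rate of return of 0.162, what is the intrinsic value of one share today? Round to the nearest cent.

Two-stage DDM. Project D₁…D_6 at 0.235, terminal growth 0.0169, discount at r = 0.162.
D_1 = 10.7692
D_2 = 13.3000
D_3 = 16.4255
D_4 = 20.2854
D_5 = 25.0525
D_6 = 30.9399
Terminal value at t=6: TV = D_7/(r−g) = 31.4627/(0.162−0.0169) = 216.8348
P₀ = 10.7692/(1+0.162)^1 + 13.3000/(1+0.162)^2 + 16.4255/(1+0.162)^3 + 20.2854/(1+0.162)^4 + 25.0525/(1+0.162)^5 + 30.9399/(1+0.162)^6 + 216.8348/(1+0.162)^6 = 153.1903

$153.19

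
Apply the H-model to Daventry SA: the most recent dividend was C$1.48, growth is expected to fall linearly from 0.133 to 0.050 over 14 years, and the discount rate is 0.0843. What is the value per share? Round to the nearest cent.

H-model: P₀ = D₀[(1+g_L) + H(g_S−g_L)]/(r−g_L), with H = 14/2 = 7.
P₀ = 1.48 × [(1+0.05) + 7×(0.133−0.05)] / (0.0843−0.05)
   = 1.48 × 1.6310 / 0.0343 = 70.3755

C$70.38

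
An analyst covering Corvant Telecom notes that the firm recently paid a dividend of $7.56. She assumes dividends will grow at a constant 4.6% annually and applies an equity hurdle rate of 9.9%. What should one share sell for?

$149.20

Gordon growth model: P₀ = D₁/(r − g). D₁ = 7.56 × (1 + 0.046) = 7.9078.
P₀ = 7.9078 / (0.099 − 0.046) = 7.9078 / 0.053 = 149.2030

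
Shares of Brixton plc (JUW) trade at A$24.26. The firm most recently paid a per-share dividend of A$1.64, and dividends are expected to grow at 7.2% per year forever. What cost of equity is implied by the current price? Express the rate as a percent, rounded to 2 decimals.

14.45%

Rearranging the constant-growth DDM: r = D₁/P₀ + g.
D₁ = 1.64 × (1 + 0.072) = 1.7581.
r = 1.7581 / 24.26 + 0.072 = 0.07247 + 0.072 = 0.14447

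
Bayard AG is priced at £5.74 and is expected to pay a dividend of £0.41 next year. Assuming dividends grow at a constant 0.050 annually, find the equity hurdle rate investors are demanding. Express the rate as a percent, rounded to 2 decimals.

12.14%

Rearranging the constant-growth DDM: r = D₁/P₀ + g.
r = 0.4100 / 5.74 + 0.05 = 0.07143 + 0.05 = 0.12143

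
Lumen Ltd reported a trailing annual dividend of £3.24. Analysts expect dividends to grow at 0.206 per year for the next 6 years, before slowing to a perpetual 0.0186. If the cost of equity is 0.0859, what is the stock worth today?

Two-stage DDM. Project D₁…D_6 at 0.206, terminal growth 0.0186, discount at r = 0.0859.
D_1 = 3.9074
D_2 = 4.7124
D_3 = 5.6831
D_4 = 6.8538
D_5 = 8.2657
D_6 = 9.9685
Terminal value at t=6: TV = D_7/(r−g) = 10.1539/(0.0859−0.0186) = 150.8751
P₀ = 3.9074/(1+0.0859)^1 + 4.7124/(1+0.0859)^2 + 5.6831/(1+0.0859)^3 + 6.8538/(1+0.0859)^4 + 8.2657/(1+0.0859)^5 + 9.9685/(1+0.0859)^6 + 150.8751/(1+0.0859)^6 = 120.5355

£120.54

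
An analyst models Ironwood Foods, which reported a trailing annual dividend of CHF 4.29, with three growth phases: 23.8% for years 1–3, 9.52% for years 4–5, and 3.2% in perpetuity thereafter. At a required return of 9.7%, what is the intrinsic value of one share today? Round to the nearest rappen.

CHF 126.35

Three-stage DDM. Project D₁…D_5; terminal Gordon value at t=5 with g = 0.032; discount at r = 0.097.
D_1 = 5.3110
D_2 = 6.5750
D_3 = 8.1399
D_4 = 8.9148
D_5 = 9.7635
TV_5 = 10.0759/(0.097−0.032) = 155.0145
P₀ = Σ Dₜ/(1+r)ᵗ + TV_5/(1+r)^5 = 126.3477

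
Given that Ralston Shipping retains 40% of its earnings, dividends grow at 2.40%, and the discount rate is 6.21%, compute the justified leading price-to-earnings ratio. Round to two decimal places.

15.75

Payout ratio b = 1 − 0.40 = 0.60.
Justified leading P/E = b/(r−g) = 0.60/(0.0621−0.024) = 15.7480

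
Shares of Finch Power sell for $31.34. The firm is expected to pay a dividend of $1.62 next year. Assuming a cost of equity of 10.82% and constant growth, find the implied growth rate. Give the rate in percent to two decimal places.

From P₀ = D₁/(r − g), the implied growth is g = r − D₁/P₀.
g = 0.1082 − 1.62/31.34 = 0.1082 − 0.05169 = 0.05651

5.65%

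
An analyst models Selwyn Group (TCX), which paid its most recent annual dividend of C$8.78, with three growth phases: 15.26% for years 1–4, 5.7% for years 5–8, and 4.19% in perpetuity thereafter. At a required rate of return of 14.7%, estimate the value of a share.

C$128.87

Three-stage DDM. Project D₁…D_8; terminal Gordon value at t=8 with g = 0.0419; discount at r = 0.147.
D_1 = 10.1198
D_2 = 11.6641
D_3 = 13.4441
D_4 = 15.4956
D_5 = 16.3789
D_6 = 17.3125
D_7 = 18.2993
D_8 = 19.3423
TV_8 = 20.1528/(0.147−0.0419) = 191.7486
P₀ = Σ Dₜ/(1+r)ᵗ + TV_8/(1+r)^8 = 128.8734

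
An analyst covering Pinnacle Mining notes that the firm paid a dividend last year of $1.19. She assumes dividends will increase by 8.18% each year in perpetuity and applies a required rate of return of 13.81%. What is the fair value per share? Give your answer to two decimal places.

$22.87

Gordon growth model: P₀ = D₁/(r − g). D₁ = 1.19 × (1 + 0.0818) = 1.2873.
P₀ = 1.2873 / (0.1381 − 0.0818) = 1.2873 / 0.0563 = 22.8658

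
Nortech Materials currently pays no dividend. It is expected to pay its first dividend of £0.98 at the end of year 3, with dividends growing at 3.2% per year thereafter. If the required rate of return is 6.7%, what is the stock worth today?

Deferred-dividend DDM. At t=2 the remaining stream is a growing perpetuity with first payment D_3 = 0.98.
V_2 = D_3/(r−g) = 0.98/(0.067−0.032) = 28.0000
P₀ = V_2/(1+r)^2 = 28.0000/(1+0.067)^2 = 24.5940

£24.59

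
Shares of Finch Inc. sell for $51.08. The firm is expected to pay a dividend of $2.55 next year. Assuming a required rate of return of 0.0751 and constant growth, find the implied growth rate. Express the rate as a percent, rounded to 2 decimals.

From P₀ = D₁/(r − g), the implied growth is g = r − D₁/P₀.
g = 0.0751 − 2.55/51.08 = 0.0751 − 0.04992 = 0.02518

2.52%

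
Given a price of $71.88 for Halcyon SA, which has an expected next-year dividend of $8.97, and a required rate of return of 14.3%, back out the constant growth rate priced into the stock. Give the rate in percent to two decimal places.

1.82%

From P₀ = D₁/(r − g), the implied growth is g = r − D₁/P₀.
g = 0.143 − 8.97/71.88 = 0.143 − 0.12479 = 0.01821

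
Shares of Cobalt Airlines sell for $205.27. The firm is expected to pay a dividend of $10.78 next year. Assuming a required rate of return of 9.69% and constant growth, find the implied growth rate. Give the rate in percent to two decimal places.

From P₀ = D₁/(r − g), the implied growth is g = r − D₁/P₀.
g = 0.0969 − 10.78/205.27 = 0.0969 − 0.05252 = 0.04438

4.44%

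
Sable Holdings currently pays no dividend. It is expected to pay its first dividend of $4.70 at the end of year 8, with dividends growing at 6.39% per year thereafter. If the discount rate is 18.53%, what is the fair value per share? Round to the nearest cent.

Deferred-dividend DDM. At t=7 the remaining stream is a growing perpetuity with first payment D_8 = 4.70.
V_7 = D_8/(r−g) = 4.70/(0.1853−0.0639) = 38.7150
P₀ = V_7/(1+r)^7 = 38.7150/(1+0.1853)^7 = 11.7783

$11.78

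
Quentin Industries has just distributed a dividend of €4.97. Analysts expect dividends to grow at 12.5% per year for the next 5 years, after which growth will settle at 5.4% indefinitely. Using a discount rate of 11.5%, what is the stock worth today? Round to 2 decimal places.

Two-stage DDM. Project D₁…D_5 at 0.125, terminal growth 0.054, discount at r = 0.115.
D_1 = 5.5912
D_2 = 6.2902
D_3 = 7.0764
D_4 = 7.9610
D_5 = 8.9561
Terminal value at t=5: TV = D_6/(r−g) = 9.4397/(0.115−0.054) = 154.7497
P₀ = 5.5912/(1+0.115)^1 + 6.2902/(1+0.115)^2 + 7.0764/(1+0.115)^3 + 7.9610/(1+0.115)^4 + 8.9561/(1+0.115)^5 + 154.7497/(1+0.115)^5 = 115.3223

€115.32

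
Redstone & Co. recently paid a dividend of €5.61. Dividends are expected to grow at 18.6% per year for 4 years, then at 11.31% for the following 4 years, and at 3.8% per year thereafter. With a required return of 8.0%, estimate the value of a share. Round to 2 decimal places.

€291.23

Three-stage DDM. Project D₁…D_8; terminal Gordon value at t=8 with g = 0.038; discount at r = 0.08.
D_1 = 6.6535
D_2 = 7.8910
D_3 = 9.3587
D_4 = 11.0995
D_5 = 12.3548
D_6 = 13.7521
D_7 = 15.3075
D_8 = 17.0388
TV_8 = 17.6862/(0.08−0.038) = 421.1011
P₀ = Σ Dₜ/(1+r)ᵗ + TV_8/(1+r)^8 = 291.2333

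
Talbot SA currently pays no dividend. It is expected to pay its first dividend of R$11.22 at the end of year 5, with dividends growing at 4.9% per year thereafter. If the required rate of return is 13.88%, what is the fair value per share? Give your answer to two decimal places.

Deferred-dividend DDM. At t=4 the remaining stream is a growing perpetuity with first payment D_5 = 11.22.
V_4 = D_5/(r−g) = 11.22/(0.1388−0.049) = 124.9443
P₀ = V_4/(1+r)^4 = 124.9443/(1+0.1388)^4 = 74.2894

R$74.29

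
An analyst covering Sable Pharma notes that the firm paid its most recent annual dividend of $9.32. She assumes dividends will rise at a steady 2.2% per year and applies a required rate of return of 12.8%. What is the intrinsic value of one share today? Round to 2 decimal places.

Gordon growth model: P₀ = D₁/(r − g). D₁ = 9.32 × (1 + 0.022) = 9.5250.
P₀ = 9.5250 / (0.128 − 0.022) = 9.5250 / 0.106 = 89.8589

$89.86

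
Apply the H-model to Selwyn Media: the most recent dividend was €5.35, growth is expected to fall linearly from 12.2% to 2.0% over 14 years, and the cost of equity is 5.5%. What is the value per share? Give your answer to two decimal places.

€265.05

H-model: P₀ = D₀[(1+g_L) + H(g_S−g_L)]/(r−g_L), with H = 14/2 = 7.
P₀ = 5.35 × [(1+0.02) + 7×(0.122−0.02)] / (0.055−0.02)
   = 5.35 × 1.7340 / 0.035 = 265.0543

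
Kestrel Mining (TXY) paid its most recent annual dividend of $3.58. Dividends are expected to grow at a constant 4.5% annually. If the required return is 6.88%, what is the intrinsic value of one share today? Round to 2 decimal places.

$157.19

Gordon growth model: P₀ = D₁/(r − g). D₁ = 3.58 × (1 + 0.045) = 3.7411.
P₀ = 3.7411 / (0.0688 − 0.045) = 3.7411 / 0.0238 = 157.1891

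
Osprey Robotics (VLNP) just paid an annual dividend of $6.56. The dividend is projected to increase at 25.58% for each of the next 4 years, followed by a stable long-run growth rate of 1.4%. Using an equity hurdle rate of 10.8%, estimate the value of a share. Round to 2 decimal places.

Two-stage DDM. Project D₁…D_4 at 0.2558, terminal growth 0.014, discount at r = 0.108.
D_1 = 8.2380
D_2 = 10.3453
D_3 = 12.9917
D_4 = 16.3150
Terminal value at t=4: TV = D_5/(r−g) = 16.5434/(0.108−0.014) = 175.9932
P₀ = 8.2380/(1+0.108)^1 + 10.3453/(1+0.108)^2 + 12.9917/(1+0.108)^3 + 16.3150/(1+0.108)^4 + 175.9932/(1+0.108)^4 = 153.0093

$153.01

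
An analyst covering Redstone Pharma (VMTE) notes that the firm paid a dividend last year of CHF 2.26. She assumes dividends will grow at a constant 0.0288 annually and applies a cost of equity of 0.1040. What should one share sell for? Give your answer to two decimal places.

Gordon growth model: P₀ = D₁/(r − g). D₁ = 2.26 × (1 + 0.0288) = 2.3251.
P₀ = 2.3251 / (0.104 − 0.0288) = 2.3251 / 0.0752 = 30.9187

CHF 30.92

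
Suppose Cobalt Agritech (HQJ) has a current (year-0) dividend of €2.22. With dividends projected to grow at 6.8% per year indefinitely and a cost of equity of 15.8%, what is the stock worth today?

Gordon growth model: P₀ = D₁/(r − g). D₁ = 2.22 × (1 + 0.068) = 2.3710.
P₀ = 2.3710 / (0.158 − 0.068) = 2.3710 / 0.09 = 26.3440

€26.34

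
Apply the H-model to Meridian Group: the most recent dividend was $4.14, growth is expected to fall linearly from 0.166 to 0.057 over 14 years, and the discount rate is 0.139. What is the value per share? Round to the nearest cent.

$91.89

H-model: P₀ = D₀[(1+g_L) + H(g_S−g_L)]/(r−g_L), with H = 14/2 = 7.
P₀ = 4.14 × [(1+0.057) + 7×(0.166−0.057)] / (0.139−0.057)
   = 4.14 × 1.8200 / 0.082 = 91.8878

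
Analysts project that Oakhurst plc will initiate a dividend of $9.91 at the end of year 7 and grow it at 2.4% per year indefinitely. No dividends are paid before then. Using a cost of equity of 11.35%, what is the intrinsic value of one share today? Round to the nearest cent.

Deferred-dividend DDM. At t=6 the remaining stream is a growing perpetuity with first payment D_7 = 9.91.
V_6 = D_7/(r−g) = 9.91/(0.1135−0.024) = 110.7263
P₀ = V_6/(1+r)^6 = 110.7263/(1+0.1135)^6 = 58.0911

$58.09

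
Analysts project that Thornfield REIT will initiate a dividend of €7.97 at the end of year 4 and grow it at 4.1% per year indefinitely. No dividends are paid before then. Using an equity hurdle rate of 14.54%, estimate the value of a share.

Deferred-dividend DDM. At t=3 the remaining stream is a growing perpetuity with first payment D_4 = 7.97.
V_3 = D_4/(r−g) = 7.97/(0.1454−0.041) = 76.3410
P₀ = V_3/(1+r)^3 = 76.3410/(1+0.1454)^3 = 50.8026

€50.80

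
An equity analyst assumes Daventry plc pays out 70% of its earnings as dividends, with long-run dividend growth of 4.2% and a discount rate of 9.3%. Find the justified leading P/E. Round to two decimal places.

Justified leading P/E = b/(r−g) = 0.70/(0.093−0.042) = 13.7255

13.73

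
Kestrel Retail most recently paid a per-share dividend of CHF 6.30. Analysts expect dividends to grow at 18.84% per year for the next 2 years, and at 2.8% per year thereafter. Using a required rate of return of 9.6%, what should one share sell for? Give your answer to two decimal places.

CHF 126.22

Two-stage DDM. Project D₁…D_2 at 0.1884, terminal growth 0.028, discount at r = 0.096.
D_1 = 7.4869
D_2 = 8.8975
Terminal value at t=2: TV = D_3/(r−g) = 9.1466/(0.096−0.028) = 134.5086
P₀ = 7.4869/(1+0.096)^1 + 8.8975/(1+0.096)^2 + 134.5086/(1+0.096)^2 = 126.2152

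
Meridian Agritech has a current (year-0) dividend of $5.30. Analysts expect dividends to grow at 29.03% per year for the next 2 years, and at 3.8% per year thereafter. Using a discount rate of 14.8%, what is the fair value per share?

$75.83

Two-stage DDM. Project D₁…D_2 at 0.2903, terminal growth 0.038, discount at r = 0.148.
D_1 = 6.8386
D_2 = 8.8238
Terminal value at t=2: TV = D_3/(r−g) = 9.1591/(0.148−0.038) = 83.2649
P₀ = 6.8386/(1+0.148)^1 + 8.8238/(1+0.148)^2 + 83.2649/(1+0.148)^2 = 75.8321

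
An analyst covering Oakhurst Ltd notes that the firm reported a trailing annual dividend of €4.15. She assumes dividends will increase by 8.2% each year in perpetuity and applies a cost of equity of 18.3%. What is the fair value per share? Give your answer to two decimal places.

€44.46

Gordon growth model: P₀ = D₁/(r − g). D₁ = 4.15 × (1 + 0.082) = 4.4903.
P₀ = 4.4903 / (0.183 − 0.082) = 4.4903 / 0.101 = 44.4584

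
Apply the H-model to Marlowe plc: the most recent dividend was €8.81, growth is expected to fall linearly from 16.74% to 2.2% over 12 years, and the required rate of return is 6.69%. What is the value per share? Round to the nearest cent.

€371.71

H-model: P₀ = D₀[(1+g_L) + H(g_S−g_L)]/(r−g_L), with H = 12/2 = 6.
P₀ = 8.81 × [(1+0.022) + 6×(0.1674−0.022)] / (0.0669−0.022)
   = 8.81 × 1.8944 / 0.0449 = 371.7074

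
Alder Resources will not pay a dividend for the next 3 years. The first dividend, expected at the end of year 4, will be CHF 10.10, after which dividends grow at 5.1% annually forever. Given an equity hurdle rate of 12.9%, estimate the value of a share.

CHF 89.98

Deferred-dividend DDM. At t=3 the remaining stream is a growing perpetuity with first payment D_4 = 10.10.
V_3 = D_4/(r−g) = 10.10/(0.129−0.051) = 129.4872
P₀ = V_3/(1+r)^3 = 129.4872/(1+0.129)^3 = 89.9798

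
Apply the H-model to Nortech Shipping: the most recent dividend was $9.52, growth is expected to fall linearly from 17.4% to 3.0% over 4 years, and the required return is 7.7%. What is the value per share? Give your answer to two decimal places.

H-model: P₀ = D₀[(1+g_L) + H(g_S−g_L)]/(r−g_L), with H = 4/2 = 2.
P₀ = 9.52 × [(1+0.03) + 2×(0.174−0.03)] / (0.077−0.03)
   = 9.52 × 1.3180 / 0.047 = 266.9651

$266.97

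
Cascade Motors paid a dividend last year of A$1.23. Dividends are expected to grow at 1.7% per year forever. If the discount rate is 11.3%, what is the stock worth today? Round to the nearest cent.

Gordon growth model: P₀ = D₁/(r − g). D₁ = 1.23 × (1 + 0.017) = 1.2509.
P₀ = 1.2509 / (0.113 − 0.017) = 1.2509 / 0.096 = 13.0303

A$13.03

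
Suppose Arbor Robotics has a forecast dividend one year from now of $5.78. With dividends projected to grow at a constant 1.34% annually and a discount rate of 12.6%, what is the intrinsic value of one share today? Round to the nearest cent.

$51.33

Gordon growth model: P₀ = D₁/(r − g), with D₁ = 5.78 given directly.
P₀ = 5.7800 / (0.126 − 0.0134) = 5.7800 / 0.1126 = 51.3321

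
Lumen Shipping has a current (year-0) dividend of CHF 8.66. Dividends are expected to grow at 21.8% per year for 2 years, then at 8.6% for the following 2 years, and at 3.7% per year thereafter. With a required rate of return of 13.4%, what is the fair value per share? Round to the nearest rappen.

CHF 135.98

Three-stage DDM. Project D₁…D_4; terminal Gordon value at t=4 with g = 0.037; discount at r = 0.134.
D_1 = 10.5479
D_2 = 12.8473
D_3 = 13.9522
D_4 = 15.1521
TV_4 = 15.7127/(0.134−0.037) = 161.9866
P₀ = Σ Dₜ/(1+r)ᵗ + TV_4/(1+r)^4 = 135.9773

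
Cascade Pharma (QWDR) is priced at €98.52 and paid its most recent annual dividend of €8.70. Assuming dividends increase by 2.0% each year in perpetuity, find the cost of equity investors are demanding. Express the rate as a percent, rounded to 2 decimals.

11.01%

Rearranging the constant-growth DDM: r = D₁/P₀ + g.
D₁ = 8.70 × (1 + 0.02) = 8.8740.
r = 8.8740 / 98.52 + 0.02 = 0.09007 + 0.02 = 0.11007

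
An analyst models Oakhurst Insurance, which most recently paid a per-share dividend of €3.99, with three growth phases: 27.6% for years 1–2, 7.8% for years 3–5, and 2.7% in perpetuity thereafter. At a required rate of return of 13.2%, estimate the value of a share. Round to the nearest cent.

Three-stage DDM. Project D₁…D_5; terminal Gordon value at t=5 with g = 0.027; discount at r = 0.132.
D_1 = 5.0912
D_2 = 6.4964
D_3 = 7.0031
D_4 = 7.5494
D_5 = 8.1382
TV_5 = 8.3580/(0.132−0.027) = 79.5997
P₀ = Σ Dₜ/(1+r)ᵗ + TV_5/(1+r)^5 = 66.1941

€66.19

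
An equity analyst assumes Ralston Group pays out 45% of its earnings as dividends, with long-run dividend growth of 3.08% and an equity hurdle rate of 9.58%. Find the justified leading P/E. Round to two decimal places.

6.92

Justified leading P/E = b/(r−g) = 0.45/(0.0958−0.0308) = 6.9231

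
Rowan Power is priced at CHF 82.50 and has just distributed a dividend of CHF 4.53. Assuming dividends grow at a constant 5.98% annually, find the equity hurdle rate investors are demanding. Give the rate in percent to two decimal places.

11.80%

Rearranging the constant-growth DDM: r = D₁/P₀ + g.
D₁ = 4.53 × (1 + 0.0598) = 4.8009.
r = 4.8009 / 82.50 + 0.0598 = 0.05819 + 0.0598 = 0.11799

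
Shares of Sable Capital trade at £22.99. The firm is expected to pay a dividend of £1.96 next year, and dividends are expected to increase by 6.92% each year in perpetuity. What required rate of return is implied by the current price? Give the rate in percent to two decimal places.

15.45%

Rearranging the constant-growth DDM: r = D₁/P₀ + g.
r = 1.9600 / 22.99 + 0.0692 = 0.08525 + 0.0692 = 0.15445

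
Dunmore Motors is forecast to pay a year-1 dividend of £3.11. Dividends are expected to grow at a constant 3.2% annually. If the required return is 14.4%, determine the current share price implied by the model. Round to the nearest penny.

£27.77

Gordon growth model: P₀ = D₁/(r − g), with D₁ = 3.11 given directly.
P₀ = 3.1100 / (0.144 − 0.032) = 3.1100 / 0.112 = 27.7679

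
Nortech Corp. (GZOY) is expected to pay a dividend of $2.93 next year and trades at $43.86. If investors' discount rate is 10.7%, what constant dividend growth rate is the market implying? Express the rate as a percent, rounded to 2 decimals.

From P₀ = D₁/(r − g), the implied growth is g = r − D₁/P₀.
g = 0.107 − 2.93/43.86 = 0.107 − 0.06680 = 0.04020

4.02%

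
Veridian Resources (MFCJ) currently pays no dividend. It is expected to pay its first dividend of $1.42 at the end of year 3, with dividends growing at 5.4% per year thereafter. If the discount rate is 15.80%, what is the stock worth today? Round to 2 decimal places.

$10.18

Deferred-dividend DDM. At t=2 the remaining stream is a growing perpetuity with first payment D_3 = 1.42.
V_2 = D_3/(r−g) = 1.42/(0.158−0.054) = 13.6538
P₀ = V_2/(1+r)^2 = 13.6538/(1+0.158)^2 = 10.1821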